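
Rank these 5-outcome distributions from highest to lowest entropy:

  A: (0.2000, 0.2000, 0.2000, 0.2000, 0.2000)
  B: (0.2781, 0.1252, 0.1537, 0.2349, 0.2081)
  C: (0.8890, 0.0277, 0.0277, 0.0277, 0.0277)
A > B > C

Key insight: Entropy is maximized by uniform distributions and minimized by concentrated distributions.

- Uniform distributions have maximum entropy log₂(5) = 2.3219 bits
- The more "peaked" or concentrated a distribution, the lower its entropy

Entropies:
  H(A) = 2.3219 bits
  H(B) = 2.2663 bits
  H(C) = 0.7249 bits

Ranking: A > B > C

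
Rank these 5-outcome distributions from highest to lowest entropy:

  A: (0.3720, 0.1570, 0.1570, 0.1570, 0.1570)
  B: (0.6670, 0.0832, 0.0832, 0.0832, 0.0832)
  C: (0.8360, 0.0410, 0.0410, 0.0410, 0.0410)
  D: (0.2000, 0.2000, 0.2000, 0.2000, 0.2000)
D > A > B > C

Key insight: Entropy is maximized by uniform distributions and minimized by concentrated distributions.

Entropies:
  H(A) = 2.2082 bits
  H(B) = 1.5840 bits
  H(C) = 0.9718 bits
  H(D) = 2.3219 bits

Ranking: D > A > B > C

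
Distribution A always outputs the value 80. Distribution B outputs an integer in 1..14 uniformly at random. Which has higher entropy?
B

A is deterministic, so H(A) = 0. B is uniform over 14 outcomes, so H(B) = log₂(14) = 3.807 bits. Any distribution with genuine randomness has higher entropy than a deterministic one.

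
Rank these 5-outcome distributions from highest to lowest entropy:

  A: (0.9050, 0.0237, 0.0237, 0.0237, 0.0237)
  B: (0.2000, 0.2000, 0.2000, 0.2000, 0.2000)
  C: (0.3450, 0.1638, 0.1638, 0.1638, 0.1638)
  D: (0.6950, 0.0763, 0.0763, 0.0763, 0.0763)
B > C > D > A

Key insight: Entropy is maximized by uniform distributions and minimized by concentrated distributions.

Entropies:
  H(A) = 0.6429 bits
  H(B) = 2.3219 bits
  H(C) = 2.2395 bits
  H(D) = 1.4973 bits

Ranking: B > C > D > A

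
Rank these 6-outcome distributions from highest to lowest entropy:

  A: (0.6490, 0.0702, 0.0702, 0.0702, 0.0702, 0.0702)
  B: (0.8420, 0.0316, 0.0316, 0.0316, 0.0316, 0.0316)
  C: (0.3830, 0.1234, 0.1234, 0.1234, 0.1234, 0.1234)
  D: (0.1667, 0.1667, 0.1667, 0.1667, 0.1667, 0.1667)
D > C > A > B

Key insight: Entropy is maximized by uniform distributions and minimized by concentrated distributions.

Entropies:
  H(A) = 1.7500 bits
  H(B) = 0.9964 bits
  H(C) = 2.3928 bits
  H(D) = 2.5850 bits

Ranking: D > C > A > B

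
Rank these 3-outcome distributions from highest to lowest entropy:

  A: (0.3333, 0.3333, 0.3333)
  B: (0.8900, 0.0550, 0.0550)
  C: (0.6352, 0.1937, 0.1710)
A > C > B

Key insight: Entropy is maximized by uniform distributions and minimized by concentrated distributions.

- Uniform distributions have maximum entropy log₂(3) = 1.5850 bits
- The more "peaked" or concentrated a distribution, the lower its entropy

Entropies:
  H(A) = 1.5850 bits
  H(B) = 0.6099 bits
  H(C) = 1.3103 bits

Ranking: A > C > B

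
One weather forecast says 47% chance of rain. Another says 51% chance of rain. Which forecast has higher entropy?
51% forecast

Treat each forecast as a Bernoulli distribution. Binary entropy is maximized at p=0.5 and falls off symmetrically toward 0 or 1. The 51% forecast is closer to 50%, so it is more uncertain. H(47%) ≈ 0.997 bits, H(51%) ≈ 1.000 bits.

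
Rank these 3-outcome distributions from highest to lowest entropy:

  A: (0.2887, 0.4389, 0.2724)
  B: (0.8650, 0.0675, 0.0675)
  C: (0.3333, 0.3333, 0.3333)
C > A > B

Key insight: Entropy is maximized by uniform distributions and minimized by concentrated distributions.

- Uniform distributions have maximum entropy log₂(3) = 1.5850 bits
- The more "peaked" or concentrated a distribution, the lower its entropy

Entropies:
  H(A) = 1.5500 bits
  H(B) = 0.7060 bits
  H(C) = 1.5850 bits

Ranking: C > A > B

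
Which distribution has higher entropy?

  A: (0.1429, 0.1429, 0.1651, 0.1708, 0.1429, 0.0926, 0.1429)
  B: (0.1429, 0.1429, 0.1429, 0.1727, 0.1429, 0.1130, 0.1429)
B

Both distributions are close to uniform, making this a harder comparison.

H(A) = 2.7867 bits
H(B) = 2.7983 bits

The distribution closer to uniform has higher entropy.
Answer: B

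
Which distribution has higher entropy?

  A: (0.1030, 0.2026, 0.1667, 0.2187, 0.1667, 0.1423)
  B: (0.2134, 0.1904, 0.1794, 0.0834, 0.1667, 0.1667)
A

Both distributions are close to uniform, making this a harder comparison.

H(A) = 2.5461 bits
H(B) = 2.5365 bits

The distribution closer to uniform has higher entropy.
Answer: A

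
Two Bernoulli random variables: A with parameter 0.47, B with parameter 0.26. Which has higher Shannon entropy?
A

For binary distributions, entropy is maximized at p=0.5 and decreases as p moves toward 0 or 1.

H(A) = H(0.47) = 0.9974 bits
H(B) = H(0.26) = 0.8267 bits

Distribution A (p=0.47) is closer to uniform (p=0.5), so it has higher entropy.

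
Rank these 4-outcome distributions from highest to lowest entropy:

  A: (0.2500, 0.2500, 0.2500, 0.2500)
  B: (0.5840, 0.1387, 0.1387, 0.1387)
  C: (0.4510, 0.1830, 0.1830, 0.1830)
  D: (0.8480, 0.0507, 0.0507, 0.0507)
A > C > B > D

Key insight: Entropy is maximized by uniform distributions and minimized by concentrated distributions.

Entropies:
  H(A) = 2.0000 bits
  H(B) = 1.6389 bits
  H(C) = 1.8632 bits
  H(D) = 0.8557 bits

Ranking: A > C > B > D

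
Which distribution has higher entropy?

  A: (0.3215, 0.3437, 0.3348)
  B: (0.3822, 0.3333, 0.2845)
A

Both distributions are close to uniform, making this a harder comparison.

H(A) = 1.5844 bits
H(B) = 1.5746 bits

The distribution closer to uniform has higher entropy.
Answer: A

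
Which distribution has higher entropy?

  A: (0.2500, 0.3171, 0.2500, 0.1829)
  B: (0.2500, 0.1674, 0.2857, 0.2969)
A

Both distributions are close to uniform, making this a harder comparison.

H(A) = 1.9737 bits
H(B) = 1.9682 bits

The distribution closer to uniform has higher entropy.
Answer: A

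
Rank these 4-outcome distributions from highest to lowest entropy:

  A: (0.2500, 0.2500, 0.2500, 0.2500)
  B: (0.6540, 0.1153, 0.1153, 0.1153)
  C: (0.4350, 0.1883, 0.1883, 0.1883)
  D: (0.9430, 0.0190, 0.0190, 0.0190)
A > C > B > D

Key insight: Entropy is maximized by uniform distributions and minimized by concentrated distributions.

Entropies:
  H(A) = 2.0000 bits
  H(B) = 1.4788 bits
  H(C) = 1.8833 bits
  H(D) = 0.4058 bits

Ranking: A > C > B > D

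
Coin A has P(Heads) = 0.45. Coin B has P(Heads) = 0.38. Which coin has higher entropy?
A

For binary distributions, entropy is maximized at p=0.5 and decreases as p moves toward 0 or 1.

H(A) = H(0.45) = 0.9928 bits
H(B) = H(0.38) = 0.9580 bits

Distribution A (p=0.45) is closer to uniform (p=0.5), so it has higher entropy.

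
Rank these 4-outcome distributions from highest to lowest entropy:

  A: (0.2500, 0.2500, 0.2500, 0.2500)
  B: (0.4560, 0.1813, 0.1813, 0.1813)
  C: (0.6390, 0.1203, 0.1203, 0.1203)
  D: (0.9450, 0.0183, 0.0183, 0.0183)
A > B > C > D

Key insight: Entropy is maximized by uniform distributions and minimized by concentrated distributions.

Entropies:
  H(A) = 2.0000 bits
  H(B) = 1.8566 bits
  H(C) = 1.5157 bits
  H(D) = 0.3944 bits

Ranking: A > B > C > D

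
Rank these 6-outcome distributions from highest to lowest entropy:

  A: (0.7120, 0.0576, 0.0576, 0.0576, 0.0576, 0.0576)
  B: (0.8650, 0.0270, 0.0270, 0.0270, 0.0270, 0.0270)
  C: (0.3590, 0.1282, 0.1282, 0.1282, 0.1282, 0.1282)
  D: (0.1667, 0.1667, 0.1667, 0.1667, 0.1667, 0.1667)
D > C > A > B

Key insight: Entropy is maximized by uniform distributions and minimized by concentrated distributions.

Entropies:
  H(A) = 1.5348 bits
  H(B) = 0.8845 bits
  H(C) = 2.4302 bits
  H(D) = 2.5850 bits

Ranking: D > C > A > B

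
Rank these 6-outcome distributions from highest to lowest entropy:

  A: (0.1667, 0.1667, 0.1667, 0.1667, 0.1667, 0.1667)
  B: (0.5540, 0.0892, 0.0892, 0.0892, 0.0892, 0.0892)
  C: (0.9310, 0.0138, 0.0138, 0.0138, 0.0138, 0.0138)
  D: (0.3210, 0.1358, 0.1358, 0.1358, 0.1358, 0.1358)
A > D > B > C

Key insight: Entropy is maximized by uniform distributions and minimized by concentrated distributions.

Entropies:
  H(A) = 2.5850 bits
  H(B) = 2.0271 bits
  H(C) = 0.5224 bits
  H(D) = 2.4821 bits

Ranking: A > D > B > C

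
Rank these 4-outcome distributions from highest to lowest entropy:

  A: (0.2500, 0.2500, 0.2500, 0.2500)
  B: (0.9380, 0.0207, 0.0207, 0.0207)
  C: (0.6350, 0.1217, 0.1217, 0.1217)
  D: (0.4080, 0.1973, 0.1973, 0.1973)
A > D > C > B

Key insight: Entropy is maximized by uniform distributions and minimized by concentrated distributions.

Entropies:
  H(A) = 2.0000 bits
  H(B) = 0.4336 bits
  H(C) = 1.5253 bits
  H(D) = 1.9137 bits

Ranking: A > D > C > B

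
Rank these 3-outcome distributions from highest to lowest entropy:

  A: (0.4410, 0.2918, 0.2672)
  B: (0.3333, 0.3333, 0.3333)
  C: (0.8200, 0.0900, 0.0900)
B > A > C

Key insight: Entropy is maximized by uniform distributions and minimized by concentrated distributions.

- Uniform distributions have maximum entropy log₂(3) = 1.5850 bits
- The more "peaked" or concentrated a distribution, the lower its entropy

Entropies:
  H(A) = 1.5481 bits
  H(B) = 1.5850 bits
  H(C) = 0.8601 bits

Ranking: B > A > C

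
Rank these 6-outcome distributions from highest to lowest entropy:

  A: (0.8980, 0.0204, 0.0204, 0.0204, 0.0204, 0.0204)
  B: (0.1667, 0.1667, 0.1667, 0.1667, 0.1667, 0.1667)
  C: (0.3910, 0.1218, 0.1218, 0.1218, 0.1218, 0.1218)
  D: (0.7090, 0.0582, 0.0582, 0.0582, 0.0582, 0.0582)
B > C > D > A

Key insight: Entropy is maximized by uniform distributions and minimized by concentrated distributions.

Entropies:
  H(A) = 0.7121 bits
  H(B) = 2.5850 bits
  H(C) = 2.3795 bits
  H(D) = 1.5457 bits

Ranking: B > C > D > A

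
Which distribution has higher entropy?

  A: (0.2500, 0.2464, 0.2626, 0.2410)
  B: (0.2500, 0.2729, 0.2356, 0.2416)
A

Both distributions are close to uniform, making this a harder comparison.

H(A) = 1.9993 bits
H(B) = 1.9977 bits

The distribution closer to uniform has higher entropy.
Answer: A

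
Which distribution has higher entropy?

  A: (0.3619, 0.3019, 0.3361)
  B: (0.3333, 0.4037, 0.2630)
A

Both distributions are close to uniform, making this a harder comparison.

H(A) = 1.5810 bits
H(B) = 1.5634 bits

The distribution closer to uniform has higher entropy.
Answer: A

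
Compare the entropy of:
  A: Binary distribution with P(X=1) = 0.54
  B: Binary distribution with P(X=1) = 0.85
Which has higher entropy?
A

For binary distributions, entropy is maximized at p=0.5 and decreases as p moves toward 0 or 1.

H(A) = H(0.54) = 0.9954 bits
H(B) = H(0.85) = 0.6098 bits

Distribution A (p=0.54) is closer to uniform (p=0.5), so it has higher entropy.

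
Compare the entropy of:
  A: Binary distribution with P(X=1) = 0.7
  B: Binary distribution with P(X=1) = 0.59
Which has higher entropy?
B

For binary distributions, entropy is maximized at p=0.5 and decreases as p moves toward 0 or 1.

H(A) = H(0.7) = 0.8813 bits
H(B) = H(0.59) = 0.9765 bits

Distribution B (p=0.59) is closer to uniform (p=0.5), so it has higher entropy.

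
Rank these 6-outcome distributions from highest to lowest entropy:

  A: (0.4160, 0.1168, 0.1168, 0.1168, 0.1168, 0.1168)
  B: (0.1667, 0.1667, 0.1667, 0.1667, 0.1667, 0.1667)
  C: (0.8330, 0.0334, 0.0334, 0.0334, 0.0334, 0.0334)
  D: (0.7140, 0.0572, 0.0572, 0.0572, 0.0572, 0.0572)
B > A > D > C

Key insight: Entropy is maximized by uniform distributions and minimized by concentrated distributions.

Entropies:
  H(A) = 2.3355 bits
  H(B) = 2.5850 bits
  H(C) = 1.0386 bits
  H(D) = 1.5276 bits

Ranking: B > A > D > C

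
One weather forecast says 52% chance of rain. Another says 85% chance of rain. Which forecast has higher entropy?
52% forecast

Treat each forecast as a Bernoulli distribution. Binary entropy is maximized at p=0.5 and falls off symmetrically toward 0 or 1. The 52% forecast is closer to 50%, so it is more uncertain. H(52%) ≈ 0.999 bits, H(85%) ≈ 0.610 bits.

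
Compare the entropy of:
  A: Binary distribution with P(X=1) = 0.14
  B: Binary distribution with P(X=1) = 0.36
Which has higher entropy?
B

For binary distributions, entropy is maximized at p=0.5 and decreases as p moves toward 0 or 1.

H(A) = H(0.14) = 0.5842 bits
H(B) = H(0.36) = 0.9427 bits

Distribution B (p=0.36) is closer to uniform (p=0.5), so it has higher entropy.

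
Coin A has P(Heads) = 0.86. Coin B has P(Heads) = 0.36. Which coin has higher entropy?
B

For binary distributions, entropy is maximized at p=0.5 and decreases as p moves toward 0 or 1.

H(A) = H(0.86) = 0.5842 bits
H(B) = H(0.36) = 0.9427 bits

Distribution B (p=0.36) is closer to uniform (p=0.5), so it has higher entropy.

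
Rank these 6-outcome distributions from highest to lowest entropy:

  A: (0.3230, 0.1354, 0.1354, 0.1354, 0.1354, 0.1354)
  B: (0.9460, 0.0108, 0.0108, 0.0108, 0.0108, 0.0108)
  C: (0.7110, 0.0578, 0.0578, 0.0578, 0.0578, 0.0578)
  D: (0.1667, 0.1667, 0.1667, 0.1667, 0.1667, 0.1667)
D > A > C > B

Key insight: Entropy is maximized by uniform distributions and minimized by concentrated distributions.

Entropies:
  H(A) = 2.4796 bits
  H(B) = 0.4285 bits
  H(C) = 1.5385 bits
  H(D) = 2.5850 bits

Ranking: D > A > C > B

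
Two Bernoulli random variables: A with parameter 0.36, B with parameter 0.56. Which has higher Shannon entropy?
B

For binary distributions, entropy is maximized at p=0.5 and decreases as p moves toward 0 or 1.

H(A) = H(0.36) = 0.9427 bits
H(B) = H(0.56) = 0.9896 bits

Distribution B (p=0.56) is closer to uniform (p=0.5), so it has higher entropy.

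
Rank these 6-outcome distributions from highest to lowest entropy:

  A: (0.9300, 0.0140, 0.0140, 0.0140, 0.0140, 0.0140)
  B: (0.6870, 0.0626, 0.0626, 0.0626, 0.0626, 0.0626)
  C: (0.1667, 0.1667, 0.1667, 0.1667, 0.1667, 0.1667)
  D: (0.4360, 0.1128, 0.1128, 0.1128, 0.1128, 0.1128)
C > D > B > A

Key insight: Entropy is maximized by uniform distributions and minimized by concentrated distributions.

Entropies:
  H(A) = 0.5285 bits
  H(B) = 1.6234 bits
  H(C) = 2.5850 bits
  H(D) = 2.2977 bits

Ranking: C > D > B > A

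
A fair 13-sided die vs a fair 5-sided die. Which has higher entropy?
13-sided die

Both are uniform distributions; for uniform over n outcomes, H = log₂(n). H(13-sided) = log₂(13) = 3.700 bits and H(5-sided) = log₂(5) = 2.322 bits. More outcomes in a uniform distribution means higher entropy.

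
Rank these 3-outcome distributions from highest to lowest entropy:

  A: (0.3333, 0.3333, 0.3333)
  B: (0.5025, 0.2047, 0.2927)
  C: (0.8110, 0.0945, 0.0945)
A > B > C

Key insight: Entropy is maximized by uniform distributions and minimized by concentrated distributions.

- Uniform distributions have maximum entropy log₂(3) = 1.5850 bits
- The more "peaked" or concentrated a distribution, the lower its entropy

Entropies:
  H(A) = 1.5850 bits
  H(B) = 1.4862 bits
  H(C) = 0.8884 bits

Ranking: A > B > C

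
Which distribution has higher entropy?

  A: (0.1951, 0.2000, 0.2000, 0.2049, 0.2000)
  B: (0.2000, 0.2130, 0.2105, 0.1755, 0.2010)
A

Both distributions are close to uniform, making this a harder comparison.

H(A) = 2.3218 bits
H(B) = 2.3187 bits

The distribution closer to uniform has higher entropy.
Answer: A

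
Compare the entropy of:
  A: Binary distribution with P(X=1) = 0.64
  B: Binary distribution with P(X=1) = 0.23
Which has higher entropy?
A

For binary distributions, entropy is maximized at p=0.5 and decreases as p moves toward 0 or 1.

H(A) = H(0.64) = 0.9427 bits
H(B) = H(0.23) = 0.7780 bits

Distribution A (p=0.64) is closer to uniform (p=0.5), so it has higher entropy.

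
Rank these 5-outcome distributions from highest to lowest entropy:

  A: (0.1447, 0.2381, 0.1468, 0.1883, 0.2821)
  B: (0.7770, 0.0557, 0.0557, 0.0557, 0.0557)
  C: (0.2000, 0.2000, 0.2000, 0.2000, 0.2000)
C > A > B

Key insight: Entropy is maximized by uniform distributions and minimized by concentrated distributions.

- Uniform distributions have maximum entropy log₂(5) = 2.3219 bits
- The more "peaked" or concentrated a distribution, the lower its entropy

Entropies:
  H(A) = 2.2715 bits
  H(B) = 1.2116 bits
  H(C) = 2.3219 bits

Ranking: C > A > B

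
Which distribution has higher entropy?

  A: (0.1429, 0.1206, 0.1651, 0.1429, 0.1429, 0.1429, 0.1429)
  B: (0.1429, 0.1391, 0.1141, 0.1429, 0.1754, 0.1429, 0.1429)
A

Both distributions are close to uniform, making this a harder comparison.

H(A) = 2.8023 bits
H(B) = 2.7978 bits

The distribution closer to uniform has higher entropy.
Answer: A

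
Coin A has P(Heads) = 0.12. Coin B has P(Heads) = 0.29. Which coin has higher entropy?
B

For binary distributions, entropy is maximized at p=0.5 and decreases as p moves toward 0 or 1.

H(A) = H(0.12) = 0.5294 bits
H(B) = H(0.29) = 0.8687 bits

Distribution B (p=0.29) is closer to uniform (p=0.5), so it has higher entropy.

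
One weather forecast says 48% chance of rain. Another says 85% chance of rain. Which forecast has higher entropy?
48% forecast

Treat each forecast as a Bernoulli distribution. Binary entropy is maximized at p=0.5 and falls off symmetrically toward 0 or 1. The 48% forecast is closer to 50%, so it is more uncertain. H(48%) ≈ 0.999 bits, H(85%) ≈ 0.610 bits.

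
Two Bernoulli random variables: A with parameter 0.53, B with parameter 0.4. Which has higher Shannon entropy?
A

For binary distributions, entropy is maximized at p=0.5 and decreases as p moves toward 0 or 1.

H(A) = H(0.53) = 0.9974 bits
H(B) = H(0.4) = 0.9710 bits

Distribution A (p=0.53) is closer to uniform (p=0.5), so it has higher entropy.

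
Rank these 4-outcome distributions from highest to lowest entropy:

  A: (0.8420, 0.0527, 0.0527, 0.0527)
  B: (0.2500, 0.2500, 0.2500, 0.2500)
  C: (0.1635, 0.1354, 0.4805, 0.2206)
B > C > A

Key insight: Entropy is maximized by uniform distributions and minimized by concentrated distributions.

- Uniform distributions have maximum entropy log₂(4) = 2.0000 bits
- The more "peaked" or concentrated a distribution, the lower its entropy

Entropies:
  H(A) = 0.8799 bits
  H(B) = 2.0000 bits
  H(C) = 1.8069 bits

Ranking: B > C > A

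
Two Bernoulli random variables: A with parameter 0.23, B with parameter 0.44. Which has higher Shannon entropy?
B

For binary distributions, entropy is maximized at p=0.5 and decreases as p moves toward 0 or 1.

H(A) = H(0.23) = 0.7780 bits
H(B) = H(0.44) = 0.9896 bits

Distribution B (p=0.44) is closer to uniform (p=0.5), so it has higher entropy.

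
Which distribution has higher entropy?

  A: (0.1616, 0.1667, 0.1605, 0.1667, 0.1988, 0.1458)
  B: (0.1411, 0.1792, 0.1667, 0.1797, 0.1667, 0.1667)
B

Both distributions are close to uniform, making this a harder comparison.

H(A) = 2.5785 bits
H(B) = 2.5806 bits

The distribution closer to uniform has higher entropy.
Answer: B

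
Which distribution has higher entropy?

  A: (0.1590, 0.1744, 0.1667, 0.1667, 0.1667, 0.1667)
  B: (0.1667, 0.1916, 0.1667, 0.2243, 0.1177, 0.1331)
A

Both distributions are close to uniform, making this a harder comparison.

H(A) = 2.5845 bits
H(B) = 2.5526 bits

The distribution closer to uniform has higher entropy.
Answer: A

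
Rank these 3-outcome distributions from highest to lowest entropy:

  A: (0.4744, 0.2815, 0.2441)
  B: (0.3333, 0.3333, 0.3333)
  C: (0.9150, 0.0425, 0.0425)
B > A > C

Key insight: Entropy is maximized by uniform distributions and minimized by concentrated distributions.

- Uniform distributions have maximum entropy log₂(3) = 1.5850 bits
- The more "peaked" or concentrated a distribution, the lower its entropy

Entropies:
  H(A) = 1.5218 bits
  H(B) = 1.5850 bits
  H(C) = 0.5046 bits

Ranking: B > A > C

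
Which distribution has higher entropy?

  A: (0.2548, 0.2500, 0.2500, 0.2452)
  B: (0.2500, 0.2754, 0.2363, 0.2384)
A

Both distributions are close to uniform, making this a harder comparison.

H(A) = 1.9999 bits
H(B) = 1.9973 bits

The distribution closer to uniform has higher entropy.
Answer: A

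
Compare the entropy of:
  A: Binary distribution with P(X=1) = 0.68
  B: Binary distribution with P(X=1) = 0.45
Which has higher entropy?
B

For binary distributions, entropy is maximized at p=0.5 and decreases as p moves toward 0 or 1.

H(A) = H(0.68) = 0.9044 bits
H(B) = H(0.45) = 0.9928 bits

Distribution B (p=0.45) is closer to uniform (p=0.5), so it has higher entropy.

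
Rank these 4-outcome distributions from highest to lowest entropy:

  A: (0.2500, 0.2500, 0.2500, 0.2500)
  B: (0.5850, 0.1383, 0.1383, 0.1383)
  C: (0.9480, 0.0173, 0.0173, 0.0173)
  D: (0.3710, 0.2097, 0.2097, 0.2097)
A > D > B > C

Key insight: Entropy is maximized by uniform distributions and minimized by concentrated distributions.

Entropies:
  H(A) = 2.0000 bits
  H(B) = 1.6368 bits
  H(C) = 0.3773 bits
  H(D) = 1.9484 bits

Ranking: A > D > B > C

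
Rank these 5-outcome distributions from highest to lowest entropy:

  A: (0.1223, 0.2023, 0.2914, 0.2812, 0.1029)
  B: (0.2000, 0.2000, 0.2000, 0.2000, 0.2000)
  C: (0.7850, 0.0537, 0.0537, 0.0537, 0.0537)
B > A > C

Key insight: Entropy is maximized by uniform distributions and minimized by concentrated distributions.

- Uniform distributions have maximum entropy log₂(5) = 2.3219 bits
- The more "peaked" or concentrated a distribution, the lower its entropy

Entropies:
  H(A) = 2.2077 bits
  H(B) = 2.3219 bits
  H(C) = 1.1809 bits

Ranking: B > A > C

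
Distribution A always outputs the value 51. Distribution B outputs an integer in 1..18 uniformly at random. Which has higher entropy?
B

A is deterministic, so H(A) = 0. B is uniform over 18 outcomes, so H(B) = log₂(18) = 4.170 bits. Any distribution with genuine randomness has higher entropy than a deterministic one.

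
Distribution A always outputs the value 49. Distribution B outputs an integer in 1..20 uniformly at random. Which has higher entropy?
B

A is deterministic, so H(A) = 0. B is uniform over 20 outcomes, so H(B) = log₂(20) = 4.322 bits. Any distribution with genuine randomness has higher entropy than a deterministic one.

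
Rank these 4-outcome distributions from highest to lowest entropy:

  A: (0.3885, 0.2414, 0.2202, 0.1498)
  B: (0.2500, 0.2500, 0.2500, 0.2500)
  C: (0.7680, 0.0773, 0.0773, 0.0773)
B > A > C

Key insight: Entropy is maximized by uniform distributions and minimized by concentrated distributions.

- Uniform distributions have maximum entropy log₂(4) = 2.0000 bits
- The more "peaked" or concentrated a distribution, the lower its entropy

Entropies:
  H(A) = 1.9160 bits
  H(B) = 2.0000 bits
  H(C) = 1.1492 bits

Ranking: B > A > C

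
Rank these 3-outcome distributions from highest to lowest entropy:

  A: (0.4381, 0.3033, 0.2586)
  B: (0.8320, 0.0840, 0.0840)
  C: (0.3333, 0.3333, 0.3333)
C > A > B

Key insight: Entropy is maximized by uniform distributions and minimized by concentrated distributions.

- Uniform distributions have maximum entropy log₂(3) = 1.5850 bits
- The more "peaked" or concentrated a distribution, the lower its entropy

Entropies:
  H(A) = 1.5482 bits
  H(B) = 0.8211 bits
  H(C) = 1.5850 bits

Ranking: C > A > B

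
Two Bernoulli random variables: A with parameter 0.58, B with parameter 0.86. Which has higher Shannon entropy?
A

For binary distributions, entropy is maximized at p=0.5 and decreases as p moves toward 0 or 1.

H(A) = H(0.58) = 0.9815 bits
H(B) = H(0.86) = 0.5842 bits

Distribution A (p=0.58) is closer to uniform (p=0.5), so it has higher entropy.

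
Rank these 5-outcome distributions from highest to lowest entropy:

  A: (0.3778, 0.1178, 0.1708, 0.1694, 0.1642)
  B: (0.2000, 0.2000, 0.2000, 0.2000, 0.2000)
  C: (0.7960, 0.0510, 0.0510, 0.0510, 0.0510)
B > A > C

Key insight: Entropy is maximized by uniform distributions and minimized by concentrated distributions.

- Uniform distributions have maximum entropy log₂(5) = 2.3219 bits
- The more "peaked" or concentrated a distribution, the lower its entropy

Entropies:
  H(A) = 2.1914 bits
  H(B) = 2.3219 bits
  H(C) = 1.1379 bits

Ranking: B > A > C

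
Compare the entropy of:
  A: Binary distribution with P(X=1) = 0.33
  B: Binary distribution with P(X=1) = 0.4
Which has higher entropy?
B

For binary distributions, entropy is maximized at p=0.5 and decreases as p moves toward 0 or 1.

H(A) = H(0.33) = 0.9149 bits
H(B) = H(0.4) = 0.9710 bits

Distribution B (p=0.4) is closer to uniform (p=0.5), so it has higher entropy.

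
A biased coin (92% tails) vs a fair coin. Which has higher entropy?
Fair coin

The fair coin is uniform (p=0.5), maximizing binary entropy at 1 bit. The biased coin has H(0.92) ≈ 0.402 bits — its outcome is more predictable, so its entropy is lower.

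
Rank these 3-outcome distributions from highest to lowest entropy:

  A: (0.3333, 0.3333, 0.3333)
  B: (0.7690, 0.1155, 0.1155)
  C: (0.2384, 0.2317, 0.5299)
A > C > B

Key insight: Entropy is maximized by uniform distributions and minimized by concentrated distributions.

- Uniform distributions have maximum entropy log₂(3) = 1.5850 bits
- The more "peaked" or concentrated a distribution, the lower its entropy

Entropies:
  H(A) = 1.5850 bits
  H(B) = 1.0108 bits
  H(C) = 1.4674 bits

Ranking: A > C > B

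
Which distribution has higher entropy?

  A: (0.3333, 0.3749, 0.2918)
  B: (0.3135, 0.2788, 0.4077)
A

Both distributions are close to uniform, making this a harder comparison.

H(A) = 1.5775 bits
H(B) = 1.5661 bits

The distribution closer to uniform has higher entropy.
Answer: A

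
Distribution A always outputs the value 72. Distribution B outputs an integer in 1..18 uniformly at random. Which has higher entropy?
B

A is deterministic, so H(A) = 0. B is uniform over 18 outcomes, so H(B) = log₂(18) = 4.170 bits. Any distribution with genuine randomness has higher entropy than a deterministic one.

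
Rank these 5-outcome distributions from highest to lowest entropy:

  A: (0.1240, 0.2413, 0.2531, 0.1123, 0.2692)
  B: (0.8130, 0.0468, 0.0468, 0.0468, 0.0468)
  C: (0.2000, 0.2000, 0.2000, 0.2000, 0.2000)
C > A > B

Key insight: Entropy is maximized by uniform distributions and minimized by concentrated distributions.

- Uniform distributions have maximum entropy log₂(5) = 2.3219 bits
- The more "peaked" or concentrated a distribution, the lower its entropy

Entropies:
  H(A) = 2.2341 bits
  H(B) = 1.0692 bits
  H(C) = 2.3219 bits

Ranking: C > A > B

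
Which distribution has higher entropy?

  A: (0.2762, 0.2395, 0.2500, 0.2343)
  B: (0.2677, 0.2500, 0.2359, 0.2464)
B

Both distributions are close to uniform, making this a harder comparison.

H(A) = 1.9970 bits
H(B) = 1.9985 bits

The distribution closer to uniform has higher entropy.
Answer: B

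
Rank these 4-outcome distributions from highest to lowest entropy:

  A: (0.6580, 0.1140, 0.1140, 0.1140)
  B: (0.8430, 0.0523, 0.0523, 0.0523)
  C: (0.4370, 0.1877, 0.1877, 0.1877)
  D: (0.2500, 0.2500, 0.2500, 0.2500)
D > C > A > B

Key insight: Entropy is maximized by uniform distributions and minimized by concentrated distributions.

Entropies:
  H(A) = 1.4688 bits
  H(B) = 0.8759 bits
  H(C) = 1.8809 bits
  H(D) = 2.0000 bits

Ranking: D > C > A > B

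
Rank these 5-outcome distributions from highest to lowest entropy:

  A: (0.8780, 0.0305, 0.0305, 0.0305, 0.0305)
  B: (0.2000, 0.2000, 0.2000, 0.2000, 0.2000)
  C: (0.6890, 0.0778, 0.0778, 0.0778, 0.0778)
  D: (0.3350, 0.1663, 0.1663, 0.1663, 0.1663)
B > D > C > A

Key insight: Entropy is maximized by uniform distributions and minimized by concentrated distributions.

Entropies:
  H(A) = 0.7791 bits
  H(B) = 2.3219 bits
  H(C) = 1.5163 bits
  H(D) = 2.2500 bits

Ranking: B > D > C > A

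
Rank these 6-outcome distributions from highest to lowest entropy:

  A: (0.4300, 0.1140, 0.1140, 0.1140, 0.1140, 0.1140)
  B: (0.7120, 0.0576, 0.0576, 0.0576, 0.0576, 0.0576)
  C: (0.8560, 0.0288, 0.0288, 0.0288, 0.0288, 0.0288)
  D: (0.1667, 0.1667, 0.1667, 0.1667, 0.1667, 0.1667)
D > A > B > C

Key insight: Entropy is maximized by uniform distributions and minimized by concentrated distributions.

Entropies:
  H(A) = 2.3093 bits
  H(B) = 1.5348 bits
  H(C) = 0.9290 bits
  H(D) = 2.5850 bits

Ranking: D > A > B > C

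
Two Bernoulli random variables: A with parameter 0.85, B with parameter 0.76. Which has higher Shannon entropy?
B

For binary distributions, entropy is maximized at p=0.5 and decreases as p moves toward 0 or 1.

H(A) = H(0.85) = 0.6098 bits
H(B) = H(0.76) = 0.7950 bits

Distribution B (p=0.76) is closer to uniform (p=0.5), so it has higher entropy.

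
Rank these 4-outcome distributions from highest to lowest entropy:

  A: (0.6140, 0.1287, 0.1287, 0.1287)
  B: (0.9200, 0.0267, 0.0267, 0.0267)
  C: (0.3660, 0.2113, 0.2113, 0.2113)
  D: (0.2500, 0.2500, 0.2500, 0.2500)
D > C > A > B

Key insight: Entropy is maximized by uniform distributions and minimized by concentrated distributions.

Entropies:
  H(A) = 1.5740 bits
  H(B) = 0.5290 bits
  H(C) = 1.9524 bits
  H(D) = 2.0000 bits

Ranking: D > C > A > B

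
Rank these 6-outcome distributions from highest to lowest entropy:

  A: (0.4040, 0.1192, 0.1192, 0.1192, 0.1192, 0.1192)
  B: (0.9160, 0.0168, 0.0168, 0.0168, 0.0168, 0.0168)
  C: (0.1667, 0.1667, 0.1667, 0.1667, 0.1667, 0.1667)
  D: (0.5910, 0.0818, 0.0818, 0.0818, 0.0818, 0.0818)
C > A > D > B

Key insight: Entropy is maximized by uniform distributions and minimized by concentrated distributions.

Entropies:
  H(A) = 2.3571 bits
  H(B) = 0.6112 bits
  H(C) = 2.5850 bits
  H(D) = 1.9256 bits

Ranking: C > A > D > B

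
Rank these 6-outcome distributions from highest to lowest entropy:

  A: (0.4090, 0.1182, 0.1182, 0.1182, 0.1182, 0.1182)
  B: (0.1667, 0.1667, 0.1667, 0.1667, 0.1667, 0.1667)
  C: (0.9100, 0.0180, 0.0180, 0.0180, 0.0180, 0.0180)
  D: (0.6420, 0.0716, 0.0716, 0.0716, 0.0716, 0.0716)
B > A > D > C

Key insight: Entropy is maximized by uniform distributions and minimized by concentrated distributions.

Entropies:
  H(A) = 2.3482 bits
  H(B) = 2.5850 bits
  H(C) = 0.6454 bits
  H(D) = 1.7723 bits

Ranking: B > A > D > C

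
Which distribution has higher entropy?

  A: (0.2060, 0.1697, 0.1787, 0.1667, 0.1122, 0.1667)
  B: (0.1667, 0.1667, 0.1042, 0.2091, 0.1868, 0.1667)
A

Both distributions are close to uniform, making this a harder comparison.

H(A) = 2.5636 bits
H(B) = 2.5566 bits

The distribution closer to uniform has higher entropy.
Answer: A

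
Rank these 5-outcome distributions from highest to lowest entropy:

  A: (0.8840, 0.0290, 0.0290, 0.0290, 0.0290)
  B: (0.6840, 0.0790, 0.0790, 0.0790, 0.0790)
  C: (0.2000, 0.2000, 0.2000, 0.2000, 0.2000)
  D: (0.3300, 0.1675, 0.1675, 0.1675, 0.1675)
C > D > B > A

Key insight: Entropy is maximized by uniform distributions and minimized by concentrated distributions.

Entropies:
  H(A) = 0.7498 bits
  H(B) = 1.5320 bits
  H(C) = 2.3219 bits
  H(D) = 2.2549 bits

Ranking: C > D > B > A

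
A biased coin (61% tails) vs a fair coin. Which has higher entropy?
Fair coin

The fair coin is uniform (p=0.5), maximizing binary entropy at 1 bit. The biased coin has H(0.61) ≈ 0.965 bits — its outcome is more predictable, so its entropy is lower.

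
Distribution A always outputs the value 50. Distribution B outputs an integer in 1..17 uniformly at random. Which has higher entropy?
B

A is deterministic, so H(A) = 0. B is uniform over 17 outcomes, so H(B) = log₂(17) = 4.087 bits. Any distribution with genuine randomness has higher entropy than a deterministic one.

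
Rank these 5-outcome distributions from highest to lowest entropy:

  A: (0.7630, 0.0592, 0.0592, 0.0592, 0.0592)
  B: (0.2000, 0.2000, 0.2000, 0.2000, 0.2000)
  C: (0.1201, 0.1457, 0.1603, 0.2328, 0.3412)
B > C > A

Key insight: Entropy is maximized by uniform distributions and minimized by concentrated distributions.

- Uniform distributions have maximum entropy log₂(5) = 2.3219 bits
- The more "peaked" or concentrated a distribution, the lower its entropy

Entropies:
  H(A) = 1.2640 bits
  H(B) = 2.3219 bits
  H(C) = 2.2143 bits

Ranking: B > C > A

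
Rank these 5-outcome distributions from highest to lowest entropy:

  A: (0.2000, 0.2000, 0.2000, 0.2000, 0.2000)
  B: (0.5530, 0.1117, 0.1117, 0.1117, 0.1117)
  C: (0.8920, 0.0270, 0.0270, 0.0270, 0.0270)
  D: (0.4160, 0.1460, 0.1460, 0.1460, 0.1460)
A > D > B > C

Key insight: Entropy is maximized by uniform distributions and minimized by concentrated distributions.

Entropies:
  H(A) = 2.3219 bits
  H(B) = 1.8859 bits
  H(C) = 0.7099 bits
  H(D) = 2.1475 bits

Ranking: A > D > B > C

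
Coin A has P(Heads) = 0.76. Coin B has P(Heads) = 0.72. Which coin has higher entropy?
B

For binary distributions, entropy is maximized at p=0.5 and decreases as p moves toward 0 or 1.

H(A) = H(0.76) = 0.7950 bits
H(B) = H(0.72) = 0.8555 bits

Distribution B (p=0.72) is closer to uniform (p=0.5), so it has higher entropy.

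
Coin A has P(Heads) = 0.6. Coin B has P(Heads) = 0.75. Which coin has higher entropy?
A

For binary distributions, entropy is maximized at p=0.5 and decreases as p moves toward 0 or 1.

H(A) = H(0.6) = 0.9710 bits
H(B) = H(0.75) = 0.8113 bits

Distribution A (p=0.6) is closer to uniform (p=0.5), so it has higher entropy.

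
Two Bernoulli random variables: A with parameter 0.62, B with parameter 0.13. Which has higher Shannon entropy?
A

For binary distributions, entropy is maximized at p=0.5 and decreases as p moves toward 0 or 1.

H(A) = H(0.62) = 0.9580 bits
H(B) = H(0.13) = 0.5574 bits

Distribution A (p=0.62) is closer to uniform (p=0.5), so it has higher entropy.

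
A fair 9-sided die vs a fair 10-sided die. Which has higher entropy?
10-sided die

Both are uniform distributions; for uniform over n outcomes, H = log₂(n). H(9-sided) = log₂(9) = 3.170 bits and H(10-sided) = log₂(10) = 3.322 bits. More outcomes in a uniform distribution means higher entropy.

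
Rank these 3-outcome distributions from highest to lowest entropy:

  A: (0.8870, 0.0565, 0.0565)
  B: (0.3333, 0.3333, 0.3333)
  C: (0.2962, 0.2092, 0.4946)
B > C > A

Key insight: Entropy is maximized by uniform distributions and minimized by concentrated distributions.

- Uniform distributions have maximum entropy log₂(3) = 1.5850 bits
- The more "peaked" or concentrated a distribution, the lower its entropy

Entropies:
  H(A) = 0.6219 bits
  H(B) = 1.5850 bits
  H(C) = 1.4944 bits

Ranking: B > C > A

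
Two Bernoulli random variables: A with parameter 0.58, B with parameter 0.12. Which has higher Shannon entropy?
A

For binary distributions, entropy is maximized at p=0.5 and decreases as p moves toward 0 or 1.

H(A) = H(0.58) = 0.9815 bits
H(B) = H(0.12) = 0.5294 bits

Distribution A (p=0.58) is closer to uniform (p=0.5), so it has higher entropy.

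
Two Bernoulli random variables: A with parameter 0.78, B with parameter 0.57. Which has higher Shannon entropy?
B

For binary distributions, entropy is maximized at p=0.5 and decreases as p moves toward 0 or 1.

H(A) = H(0.78) = 0.7602 bits
H(B) = H(0.57) = 0.9858 bits

Distribution B (p=0.57) is closer to uniform (p=0.5), so it has higher entropy.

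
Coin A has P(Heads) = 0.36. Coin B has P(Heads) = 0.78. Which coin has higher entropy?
A

For binary distributions, entropy is maximized at p=0.5 and decreases as p moves toward 0 or 1.

H(A) = H(0.36) = 0.9427 bits
H(B) = H(0.78) = 0.7602 bits

Distribution A (p=0.36) is closer to uniform (p=0.5), so it has higher entropy.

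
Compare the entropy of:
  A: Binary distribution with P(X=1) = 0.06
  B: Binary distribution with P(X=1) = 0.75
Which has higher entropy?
B

For binary distributions, entropy is maximized at p=0.5 and decreases as p moves toward 0 or 1.

H(A) = H(0.06) = 0.3274 bits
H(B) = H(0.75) = 0.8113 bits

Distribution B (p=0.75) is closer to uniform (p=0.5), so it has higher entropy.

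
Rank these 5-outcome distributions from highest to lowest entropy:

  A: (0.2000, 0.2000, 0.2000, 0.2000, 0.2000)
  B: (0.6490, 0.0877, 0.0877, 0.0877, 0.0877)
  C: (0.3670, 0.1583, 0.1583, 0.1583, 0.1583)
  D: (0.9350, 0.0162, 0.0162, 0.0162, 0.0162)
A > C > B > D

Key insight: Entropy is maximized by uniform distributions and minimized by concentrated distributions.

Entropies:
  H(A) = 2.3219 bits
  H(B) = 1.6370 bits
  H(C) = 2.2143 bits
  H(D) = 0.4770 bits

Ranking: A > C > B > D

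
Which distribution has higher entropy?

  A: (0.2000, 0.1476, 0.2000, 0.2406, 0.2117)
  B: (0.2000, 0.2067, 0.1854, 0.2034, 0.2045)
B

Both distributions are close to uniform, making this a harder comparison.

H(A) = 2.3050 bits
H(B) = 2.3209 bits

The distribution closer to uniform has higher entropy.
Answer: B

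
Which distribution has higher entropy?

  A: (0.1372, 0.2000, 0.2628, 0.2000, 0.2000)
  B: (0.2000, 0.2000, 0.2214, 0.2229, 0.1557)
B

Both distributions are close to uniform, making this a harder comparison.

H(A) = 2.2930 bits
H(B) = 2.3109 bits

The distribution closer to uniform has higher entropy.
Answer: B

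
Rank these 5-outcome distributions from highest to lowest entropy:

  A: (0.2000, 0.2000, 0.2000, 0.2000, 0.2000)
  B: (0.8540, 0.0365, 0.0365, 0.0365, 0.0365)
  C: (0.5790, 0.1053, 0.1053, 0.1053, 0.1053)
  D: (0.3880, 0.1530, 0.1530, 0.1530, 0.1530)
A > D > C > B

Key insight: Entropy is maximized by uniform distributions and minimized by concentrated distributions.

Entropies:
  H(A) = 2.3219 bits
  H(B) = 0.8917 bits
  H(C) = 1.8239 bits
  H(D) = 2.1875 bits

Ranking: A > D > C > B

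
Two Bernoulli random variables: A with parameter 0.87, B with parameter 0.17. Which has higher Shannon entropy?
B

For binary distributions, entropy is maximized at p=0.5 and decreases as p moves toward 0 or 1.

H(A) = H(0.87) = 0.5574 bits
H(B) = H(0.17) = 0.6577 bits

Distribution B (p=0.17) is closer to uniform (p=0.5), so it has higher entropy.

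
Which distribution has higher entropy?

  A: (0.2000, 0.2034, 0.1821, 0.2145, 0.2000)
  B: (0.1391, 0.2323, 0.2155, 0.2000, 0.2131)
A

Both distributions are close to uniform, making this a harder comparison.

H(A) = 2.3200 bits
H(B) = 2.3019 bits

The distribution closer to uniform has higher entropy.
Answer: A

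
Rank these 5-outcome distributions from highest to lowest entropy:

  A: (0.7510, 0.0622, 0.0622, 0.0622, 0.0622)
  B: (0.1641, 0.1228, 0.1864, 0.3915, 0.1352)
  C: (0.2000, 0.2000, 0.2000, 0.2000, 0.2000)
C > B > A

Key insight: Entropy is maximized by uniform distributions and minimized by concentrated distributions.

- Uniform distributions have maximum entropy log₂(5) = 2.3219 bits
- The more "peaked" or concentrated a distribution, the lower its entropy

Entropies:
  H(A) = 1.3077 bits
  H(B) = 2.1712 bits
  H(C) = 2.3219 bits

Ranking: C > B > A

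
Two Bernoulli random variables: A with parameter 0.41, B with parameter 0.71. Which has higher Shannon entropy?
A

For binary distributions, entropy is maximized at p=0.5 and decreases as p moves toward 0 or 1.

H(A) = H(0.41) = 0.9765 bits
H(B) = H(0.71) = 0.8687 bits

Distribution A (p=0.41) is closer to uniform (p=0.5), so it has higher entropy.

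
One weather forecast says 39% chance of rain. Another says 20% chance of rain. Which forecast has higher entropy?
39% forecast

Treat each forecast as a Bernoulli distribution. Binary entropy is maximized at p=0.5 and falls off symmetrically toward 0 or 1. The 39% forecast is closer to 50%, so it is more uncertain. H(39%) ≈ 0.965 bits, H(20%) ≈ 0.722 bits.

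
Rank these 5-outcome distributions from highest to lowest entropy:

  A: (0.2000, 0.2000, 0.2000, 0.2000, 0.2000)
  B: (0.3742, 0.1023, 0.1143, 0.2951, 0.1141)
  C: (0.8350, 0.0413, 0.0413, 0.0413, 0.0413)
A > B > C

Key insight: Entropy is maximized by uniform distributions and minimized by concentrated distributions.

- Uniform distributions have maximum entropy log₂(5) = 2.3219 bits
- The more "peaked" or concentrated a distribution, the lower its entropy

Entropies:
  H(A) = 2.3219 bits
  H(B) = 2.1017 bits
  H(C) = 0.9761 bits

Ranking: A > B > C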